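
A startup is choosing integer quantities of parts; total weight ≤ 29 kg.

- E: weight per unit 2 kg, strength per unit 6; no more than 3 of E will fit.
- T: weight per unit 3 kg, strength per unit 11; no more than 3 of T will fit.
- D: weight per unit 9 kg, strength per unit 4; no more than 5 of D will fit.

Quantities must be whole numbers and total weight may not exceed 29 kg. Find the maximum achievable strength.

55

T has the best ratio (11/3); taking only T gives at most 3×11 = 33 (stopped by the supply cap of 3).
Mixing does better — 3×E, 3×T, and 1×D: weight 24 ≤ 29, strength 3·6 + 3·11 + 1·4 = 55.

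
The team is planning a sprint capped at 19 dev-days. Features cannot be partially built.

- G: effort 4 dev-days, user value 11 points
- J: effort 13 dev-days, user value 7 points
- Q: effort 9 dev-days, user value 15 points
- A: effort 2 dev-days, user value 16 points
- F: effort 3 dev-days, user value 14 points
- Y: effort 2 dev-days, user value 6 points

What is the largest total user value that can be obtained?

Q + A + F + Y: effort 9 + 2 + 3 + 2 = 16 ≤ 19, user value 15 + 16 + 14 + 6 = 51.
G + Q + A + F: effort 4 + 9 + 2 + 3 = 18 ≤ 19, user value 11 + 15 + 16 + 14 = 56.
Best is G, Q, A, and F with total user value 56.

56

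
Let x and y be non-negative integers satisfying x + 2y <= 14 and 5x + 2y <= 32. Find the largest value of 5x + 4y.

40

Relaxing integrality, the LP optimum is 41.50 at (x,y) = (4.5, 4.75), which is not an integer point.
(x,y)=(4,5): 1·4+2·5=14≤14, 5·4+2·5=30≤32, objective 40.
(x,y)=(5,3): 1·5+2·3=11≤14, 5·5+2·3=31≤32, objective 37.
The best lattice point is (4,5), giving 40.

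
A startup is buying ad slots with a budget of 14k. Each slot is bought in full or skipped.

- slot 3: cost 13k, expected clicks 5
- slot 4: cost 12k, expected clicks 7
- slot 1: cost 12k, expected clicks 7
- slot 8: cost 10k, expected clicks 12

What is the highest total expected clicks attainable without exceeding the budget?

slot 8: cost 10 ≤ 14, expected clicks 12.
slot 4: cost 12 ≤ 14, expected clicks 7.
Best is slot 8 with total expected clicks 12.

12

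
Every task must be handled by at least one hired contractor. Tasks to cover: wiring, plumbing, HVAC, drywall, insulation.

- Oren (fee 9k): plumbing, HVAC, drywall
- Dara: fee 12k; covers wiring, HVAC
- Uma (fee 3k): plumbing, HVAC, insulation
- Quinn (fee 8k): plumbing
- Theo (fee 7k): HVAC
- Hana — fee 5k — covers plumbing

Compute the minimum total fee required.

24

This is an integer covering problem.
Choose Oren, Dara, and Uma: together they cover wiring, plumbing, HVAC, drywall, insulation — every task.
Total fee: 9 + 12 + 3 = 24.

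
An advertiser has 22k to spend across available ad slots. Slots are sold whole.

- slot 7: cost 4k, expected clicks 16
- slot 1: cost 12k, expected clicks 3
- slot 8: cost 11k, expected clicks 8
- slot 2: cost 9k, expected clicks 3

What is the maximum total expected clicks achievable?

24

Allowing fractional choices, the relaxed optimum would be about 26.3, but ad slots are indivisible.
slot 7 + slot 2: cost 4 + 9 = 13 ≤ 22, expected clicks 16 + 3 = 19.
slot 7 + slot 8: cost 4 + 11 = 15 ≤ 22, expected clicks 16 + 8 = 24.
slot 7 + slot 1: cost 4 + 12 = 16 ≤ 22, expected clicks 16 + 3 = 19.
Best is slot 7 and slot 8 with total expected clicks 24.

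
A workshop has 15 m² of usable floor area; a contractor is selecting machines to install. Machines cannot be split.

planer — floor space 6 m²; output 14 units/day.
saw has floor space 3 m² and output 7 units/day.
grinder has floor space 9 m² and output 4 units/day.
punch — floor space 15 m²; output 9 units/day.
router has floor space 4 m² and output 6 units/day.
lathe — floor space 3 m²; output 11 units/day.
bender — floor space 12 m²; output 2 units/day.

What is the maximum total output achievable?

32

Treat it as a binary knapsack problem.
Allowing fractional choices, the relaxed optimum would be about 36.5, but machines are indivisible.
planer + saw + lathe: floor space 6 + 3 + 3 = 12 ≤ 15, output 14 + 7 + 11 = 32.
planer + router + lathe: floor space 6 + 4 + 3 = 13 ≤ 15, output 14 + 6 + 11 = 31.
planer + saw + router: floor space 6 + 3 + 4 = 13 ≤ 15, output 14 + 7 + 6 = 27.
Best is planer, saw, and lathe with total output 32.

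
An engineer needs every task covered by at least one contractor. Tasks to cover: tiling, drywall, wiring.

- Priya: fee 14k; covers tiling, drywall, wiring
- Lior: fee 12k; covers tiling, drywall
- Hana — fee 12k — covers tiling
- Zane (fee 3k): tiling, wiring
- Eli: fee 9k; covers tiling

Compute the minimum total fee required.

The greedy cost-per-new-task heuristic would pick Zane and Lior for 15, but a cheaper cover exists.
Priya alone covers tiling, drywall, wiring — every task.
Total fee: 14.
No cover costs less than 14.

14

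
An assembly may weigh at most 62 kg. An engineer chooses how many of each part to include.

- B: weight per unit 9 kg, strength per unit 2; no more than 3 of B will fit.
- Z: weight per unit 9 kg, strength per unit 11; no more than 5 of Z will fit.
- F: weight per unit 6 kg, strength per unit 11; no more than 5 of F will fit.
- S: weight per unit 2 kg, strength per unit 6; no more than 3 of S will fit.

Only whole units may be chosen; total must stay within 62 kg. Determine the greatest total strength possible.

Take 3×Z, 5×F, and 2×S: weight 61 ≤ 62, strength 3·11 + 5·11 + 2·6 = 100.
No other integer combination yields more.

100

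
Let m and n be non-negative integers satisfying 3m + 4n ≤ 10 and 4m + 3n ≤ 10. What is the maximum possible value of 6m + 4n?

The continuous relaxation peaks at (2.5, 0) with value 15.00; rounding to a feasible lattice point costs some objective.
(m,n)=(2,0): 3·2+4·0=6≤10, 4·2+3·0=8≤10, objective 12.
(m,n)=(1,1): 3·1+4·1=7≤10, 4·1+3·1=7≤10, objective 10.
(m,n)=(1,0): 3·1+4·0=3≤10, 4·1+3·0=4≤10, objective 6.
The best lattice point is (2,0), giving 12.

12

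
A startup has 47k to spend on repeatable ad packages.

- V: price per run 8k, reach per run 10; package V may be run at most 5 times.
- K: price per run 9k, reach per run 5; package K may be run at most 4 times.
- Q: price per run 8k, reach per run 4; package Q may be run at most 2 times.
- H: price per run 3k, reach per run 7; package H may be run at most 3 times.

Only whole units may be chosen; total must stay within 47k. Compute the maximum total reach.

64

This is a bounded integer knapsack.
H has the best ratio (7/3); taking only H gives at most 3×7 = 21 (stopped by the supply cap of 3).
Mixing does better — 5×V and 2×H: price 46 ≤ 47, reach 5·10 + 2·7 = 64.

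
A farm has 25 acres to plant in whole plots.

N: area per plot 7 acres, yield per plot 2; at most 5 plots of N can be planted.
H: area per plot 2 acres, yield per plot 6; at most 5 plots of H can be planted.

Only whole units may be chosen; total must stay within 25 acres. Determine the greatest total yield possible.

34

H has the best ratio (6/2); taking only H gives at most 5×6 = 30 (stopped by the supply cap of 5).
Mixing does better — 2×N and 5×H: area 24 ≤ 25, yield 2·2 + 5·6 = 34.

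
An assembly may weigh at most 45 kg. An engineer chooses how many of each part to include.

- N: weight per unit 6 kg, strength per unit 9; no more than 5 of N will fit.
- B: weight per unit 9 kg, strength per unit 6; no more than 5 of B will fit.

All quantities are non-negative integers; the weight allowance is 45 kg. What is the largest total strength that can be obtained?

N has the best ratio (9/6); taking only N gives at most 5×9 = 45 (stopped by the supply cap of 5).
Mixing does better — 5×N and 1×B: weight 39 ≤ 45, strength 5·9 + 1·6 = 51.

51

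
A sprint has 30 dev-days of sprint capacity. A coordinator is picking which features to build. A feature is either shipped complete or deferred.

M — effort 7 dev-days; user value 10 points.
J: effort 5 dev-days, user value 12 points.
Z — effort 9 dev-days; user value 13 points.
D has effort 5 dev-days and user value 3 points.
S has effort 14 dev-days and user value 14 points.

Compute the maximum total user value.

This is an integer program with binary decision variables.
Take J, Z, and S: effort 5 + 9 + 14 = 28 ≤ 30, user value 12 + 13 + 14 = 39.
No other feasible combination does better.

39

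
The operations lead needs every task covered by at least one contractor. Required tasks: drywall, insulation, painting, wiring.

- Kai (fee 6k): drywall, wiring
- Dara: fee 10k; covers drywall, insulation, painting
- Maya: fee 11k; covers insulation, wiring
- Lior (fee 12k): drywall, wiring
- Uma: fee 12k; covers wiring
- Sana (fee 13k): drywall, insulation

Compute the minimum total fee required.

Choose Kai and Dara: together they cover drywall, insulation, painting, wiring — every task.
Total fee: 6 + 10 = 16.
No cover costs less than 16.

16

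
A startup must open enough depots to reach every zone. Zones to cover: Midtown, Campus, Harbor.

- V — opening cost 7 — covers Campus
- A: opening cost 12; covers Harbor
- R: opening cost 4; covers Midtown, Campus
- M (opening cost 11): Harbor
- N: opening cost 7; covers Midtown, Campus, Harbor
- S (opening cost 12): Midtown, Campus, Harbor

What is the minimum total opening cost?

The greedy cost-per-new-zone heuristic would pick R and N for 11, but a cheaper cover exists.
N alone covers Midtown, Campus, Harbor — every zone.
Total opening cost: 7.
No cover costs less than 7.

7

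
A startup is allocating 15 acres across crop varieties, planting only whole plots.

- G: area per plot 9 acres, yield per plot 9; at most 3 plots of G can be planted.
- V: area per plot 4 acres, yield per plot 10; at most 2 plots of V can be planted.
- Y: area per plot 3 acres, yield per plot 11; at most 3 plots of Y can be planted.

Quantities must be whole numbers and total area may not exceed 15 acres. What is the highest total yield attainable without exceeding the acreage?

43

This is a bounded integer knapsack.
Take 1×V and 3×Y: area 13 ≤ 15, yield 1·10 + 3·11 = 43.
Y has the best ratio (11/3) and is taken to its limit of 3; remaining capacity is filled optimally with the others.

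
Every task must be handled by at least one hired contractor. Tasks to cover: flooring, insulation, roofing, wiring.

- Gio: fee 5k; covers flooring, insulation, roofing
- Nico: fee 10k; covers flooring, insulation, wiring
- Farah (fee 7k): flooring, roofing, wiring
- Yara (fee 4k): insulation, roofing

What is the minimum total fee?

11

The greedy cost-per-new-task heuristic would pick Gio and Farah for 12, but a cheaper cover exists.
Choose Farah and Yara: together they cover flooring, insulation, roofing, wiring — every task.
Total fee: 7 + 4 = 11.
No cover costs less than 11.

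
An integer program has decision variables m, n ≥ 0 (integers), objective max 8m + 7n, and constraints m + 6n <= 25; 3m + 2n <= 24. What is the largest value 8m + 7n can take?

Relaxing integrality, the LP optimum is 69.31 at (m,n) = (5.88, 3.19), which is not an integer point.
(m,n)=(6,3): 1·6+6·3=24≤25, 3·6+2·3=24≤24, objective 69.
(m,n)=(6,2): 1·6+6·2=18≤25, 3·6+2·2=22≤24, objective 62.
(m,n)=(5,3): 1·5+6·3=23≤25, 3·5+2·3=21≤24, objective 61.
The best lattice point is (6,3), giving 69.

69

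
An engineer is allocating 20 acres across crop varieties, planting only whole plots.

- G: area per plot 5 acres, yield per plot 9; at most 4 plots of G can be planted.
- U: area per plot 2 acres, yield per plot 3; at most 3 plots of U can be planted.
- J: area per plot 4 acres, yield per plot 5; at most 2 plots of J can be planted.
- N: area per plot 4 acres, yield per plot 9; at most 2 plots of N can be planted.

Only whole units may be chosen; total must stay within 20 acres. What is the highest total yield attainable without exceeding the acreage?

39

This is a bounded integer knapsack.
2×G, 1×U, and 2×N: area 20 ≤ 20, yield 2·9 + 1·3 + 2·9 = 39.
1×G, 3×U, and 2×N: area 19 ≤ 20, yield 1·9 + 3·3 + 2·9 = 36.
Best is 39.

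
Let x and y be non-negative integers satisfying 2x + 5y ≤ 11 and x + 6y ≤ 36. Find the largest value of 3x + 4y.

The continuous relaxation peaks at (5.5, 0) with value 16.50; rounding to a feasible lattice point costs some objective.
(x,y)=(5,0): 2·5+5·0=10≤11, 1·5+6·0=5≤36, objective 15.
(x,y)=(4,0): 2·4+5·0=8≤11, 1·4+6·0=4≤36, objective 12.
The best lattice point is (5,0), giving 15.

15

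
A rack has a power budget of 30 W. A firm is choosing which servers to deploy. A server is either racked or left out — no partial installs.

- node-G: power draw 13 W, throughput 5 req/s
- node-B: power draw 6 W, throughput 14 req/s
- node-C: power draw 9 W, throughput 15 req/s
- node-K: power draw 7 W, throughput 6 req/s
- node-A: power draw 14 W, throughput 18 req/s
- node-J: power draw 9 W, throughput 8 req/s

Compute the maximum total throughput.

47

Allowing fractional choices, the relaxed optimum would be about 47.9, but servers are indivisible.
node-B + node-A + node-J: power draw 6 + 14 + 9 = 29 ≤ 30, throughput 14 + 18 + 8 = 40.
node-C + node-K + node-A: power draw 9 + 7 + 14 = 30 ≤ 30, throughput 15 + 6 + 18 = 39.
node-B + node-C + node-A: power draw 6 + 9 + 14 = 29 ≤ 30, throughput 14 + 15 + 18 = 47.
Best is node-B, node-C, and node-A with total throughput 47.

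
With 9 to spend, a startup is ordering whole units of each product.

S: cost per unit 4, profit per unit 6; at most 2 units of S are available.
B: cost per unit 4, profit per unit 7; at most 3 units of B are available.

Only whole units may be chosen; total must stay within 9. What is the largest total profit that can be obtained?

14

Take 2×B: cost 8 ≤ 9, profit 2·7 = 14.
No other integer combination yields more.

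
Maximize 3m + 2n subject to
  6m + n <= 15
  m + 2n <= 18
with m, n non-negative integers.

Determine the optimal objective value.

Relaxing integrality, the LP optimum is 20.18 at (m,n) = (1.09, 8.45), which is not an integer point.
(m,n)=(1,8): 6·1+1·8=14≤15, 1·1+2·8=17≤18, objective 19.
(m,n)=(0,9): 6·0+1·9=9≤15, 1·0+2·9=18≤18, objective 18.
The best lattice point is (1,8), giving 19.

19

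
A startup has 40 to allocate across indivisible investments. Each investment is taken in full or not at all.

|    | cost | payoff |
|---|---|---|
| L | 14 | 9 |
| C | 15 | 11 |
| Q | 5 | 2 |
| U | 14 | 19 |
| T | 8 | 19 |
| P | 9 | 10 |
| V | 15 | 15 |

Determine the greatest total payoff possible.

53

This is a 0-1 knapsack instance.
Take U, T, and V: cost 14 + 8 + 15 = 37 ≤ 40, payoff 19 + 19 + 15 = 53.
No other feasible combination does better.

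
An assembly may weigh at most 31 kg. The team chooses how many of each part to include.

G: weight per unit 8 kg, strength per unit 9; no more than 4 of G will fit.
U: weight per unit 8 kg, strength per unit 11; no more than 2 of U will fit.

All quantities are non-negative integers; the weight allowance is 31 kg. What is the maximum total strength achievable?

This is a bounded integer knapsack.
1×G and 2×U: weight 24 ≤ 31, strength 1·9 + 2·11 = 31.
2×G and 1×U: weight 24 ≤ 31, strength 2·9 + 1·11 = 29.
Best is 31.

31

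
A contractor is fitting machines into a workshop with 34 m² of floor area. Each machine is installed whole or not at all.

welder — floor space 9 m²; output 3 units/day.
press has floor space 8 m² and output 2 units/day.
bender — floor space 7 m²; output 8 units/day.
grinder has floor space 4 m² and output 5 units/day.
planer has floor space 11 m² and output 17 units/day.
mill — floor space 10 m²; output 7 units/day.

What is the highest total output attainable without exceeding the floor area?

Take bender, grinder, planer, and mill: floor space 7 + 4 + 11 + 10 = 32 ≤ 34, output 8 + 5 + 17 + 7 = 37.
No other feasible combination does better.

37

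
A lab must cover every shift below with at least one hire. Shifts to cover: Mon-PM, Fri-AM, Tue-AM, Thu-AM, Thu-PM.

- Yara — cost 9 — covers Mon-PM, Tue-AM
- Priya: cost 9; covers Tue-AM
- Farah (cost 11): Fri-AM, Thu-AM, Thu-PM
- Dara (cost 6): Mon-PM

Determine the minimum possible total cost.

20

This is a weighted set-cover instance.
Choose Yara and Farah: together they cover Mon-PM, Fri-AM, Tue-AM, Thu-AM, Thu-PM — every shift.
Total cost: 9 + 11 = 20.
No cover costs less than 20.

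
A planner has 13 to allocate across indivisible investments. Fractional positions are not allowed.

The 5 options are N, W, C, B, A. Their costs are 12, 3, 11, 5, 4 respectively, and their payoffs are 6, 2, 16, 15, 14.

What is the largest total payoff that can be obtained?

31

W + B + A: cost 3 + 5 + 4 = 12 ≤ 13, payoff 2 + 15 + 14 = 31.
W + B: cost 3 + 5 = 8 ≤ 13, payoff 2 + 15 = 17.
B + A: cost 5 + 4 = 9 ≤ 13, payoff 15 + 14 = 29.
Best is W, B, and A with total payoff 31.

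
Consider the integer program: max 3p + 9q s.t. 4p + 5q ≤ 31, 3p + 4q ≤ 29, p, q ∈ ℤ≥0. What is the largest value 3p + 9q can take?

54

The continuous relaxation peaks at (0, 6.2) with value 55.80; rounding to a feasible lattice point costs some objective.
(p,q)=(0,6) is feasible, giving 54.
(p,q)=(1,5) is feasible, giving 48.
The best lattice point is (0,6), giving 54.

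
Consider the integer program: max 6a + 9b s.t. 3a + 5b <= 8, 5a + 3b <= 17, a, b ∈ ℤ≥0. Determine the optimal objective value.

15

The continuous relaxation peaks at (2.67, 0) with value 16.00; rounding to a feasible lattice point costs some objective.
(a,b)=(1,1): 3·1+5·1=8≤8, 5·1+3·1=8≤17, objective 15.
(a,b)=(2,0): 3·2+5·0=6≤8, 5·2+3·0=10≤17, objective 12.
(a,b)=(0,1): 3·0+5·1=5≤8, 5·0+3·1=3≤17, objective 9.
(a,b)=(1,0): 3·1+5·0=3≤8, 5·1+3·0=5≤17, objective 6.
Maximum is 15 at (a,b)=(1,1).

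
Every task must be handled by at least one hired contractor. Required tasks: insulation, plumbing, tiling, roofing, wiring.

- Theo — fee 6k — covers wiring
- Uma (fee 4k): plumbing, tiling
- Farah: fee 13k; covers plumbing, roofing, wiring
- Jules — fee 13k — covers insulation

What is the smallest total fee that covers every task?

30

The greedy cost-per-new-task heuristic would pick Uma, Theo, Farah, and Jules for 36, but a cheaper cover exists.
Choose Uma, Farah, and Jules: together they cover insulation, plumbing, tiling, roofing, wiring — every task.
Total fee: 4 + 13 + 13 = 30.
No cover costs less than 30.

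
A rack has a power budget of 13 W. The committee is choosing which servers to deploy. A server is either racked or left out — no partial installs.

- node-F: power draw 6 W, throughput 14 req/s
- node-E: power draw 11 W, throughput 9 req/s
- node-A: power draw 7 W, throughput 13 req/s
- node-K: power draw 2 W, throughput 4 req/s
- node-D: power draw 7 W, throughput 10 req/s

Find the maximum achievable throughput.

node-F + node-A: power draw 6 + 7 = 13 ≤ 13, throughput 14 + 13 = 27.
node-F + node-D: power draw 6 + 7 = 13 ≤ 13, throughput 14 + 10 = 24.
node-F + node-K: power draw 6 + 2 = 8 ≤ 13, throughput 14 + 4 = 18.
Best is node-F and node-A with total throughput 27.

27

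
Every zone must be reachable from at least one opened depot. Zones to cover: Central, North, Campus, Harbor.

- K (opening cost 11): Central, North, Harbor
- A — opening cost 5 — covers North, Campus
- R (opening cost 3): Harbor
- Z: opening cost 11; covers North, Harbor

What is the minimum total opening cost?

Choose K and A: together they cover Central, North, Campus, Harbor — every zone.
Total opening cost: 11 + 5 = 16.

16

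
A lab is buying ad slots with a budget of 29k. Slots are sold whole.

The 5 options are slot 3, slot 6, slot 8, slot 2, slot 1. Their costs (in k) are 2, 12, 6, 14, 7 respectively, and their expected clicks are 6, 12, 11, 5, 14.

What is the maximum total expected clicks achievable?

43

Treat it as a binary knapsack problem.
slot 3 + slot 8 + slot 2 + slot 1: cost 2 + 6 + 14 + 7 = 29 ≤ 29, expected clicks 6 + 11 + 5 + 14 = 36.
slot 3 + slot 6 + slot 8 + slot 1: cost 2 + 12 + 6 + 7 = 27 ≤ 29, expected clicks 6 + 12 + 11 + 14 = 43.
slot 6 + slot 8 + slot 1: cost 12 + 6 + 7 = 25 ≤ 29, expected clicks 12 + 11 + 14 = 37.
Best is slot 3, slot 6, slot 8, and slot 1 with total expected clicks 43.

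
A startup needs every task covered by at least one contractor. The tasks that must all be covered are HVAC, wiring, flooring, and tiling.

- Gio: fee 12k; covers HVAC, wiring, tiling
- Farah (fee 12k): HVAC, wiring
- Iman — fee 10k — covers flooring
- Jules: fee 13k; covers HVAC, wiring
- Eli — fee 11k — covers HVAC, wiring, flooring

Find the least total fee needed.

This is an integer covering problem.
The greedy cost-per-new-task heuristic would pick Eli and Gio for 23, but a cheaper cover exists.
Choose Gio and Iman: together they cover HVAC, wiring, flooring, tiling — every task.
Total fee: 12 + 10 = 22.
No cover costs less than 22.

22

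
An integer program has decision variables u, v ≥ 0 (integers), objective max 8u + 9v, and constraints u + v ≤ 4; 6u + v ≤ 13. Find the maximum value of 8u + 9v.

(u,v)=(0,4): 1·0+1·4=4≤4, 6·0+1·4=4≤13, objective 36.
(u,v)=(1,3): 1·1+1·3=4≤4, 6·1+1·3=9≤13, objective 35.
The best lattice point is (0,4), giving 36.

36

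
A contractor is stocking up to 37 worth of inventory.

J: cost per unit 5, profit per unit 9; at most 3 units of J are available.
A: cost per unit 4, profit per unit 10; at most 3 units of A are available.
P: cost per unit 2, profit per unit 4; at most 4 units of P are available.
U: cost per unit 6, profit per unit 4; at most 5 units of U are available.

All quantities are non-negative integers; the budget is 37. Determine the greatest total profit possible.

73

3×J, 3×A, 2×P, and 1×U: cost 37 ≤ 37, profit 3·9 + 3·10 + 2·4 + 1·4 = 69.
3×J, 3×A, and 4×P: cost 35 ≤ 37, profit 3·9 + 3·10 + 4·4 = 73.
Best is 73.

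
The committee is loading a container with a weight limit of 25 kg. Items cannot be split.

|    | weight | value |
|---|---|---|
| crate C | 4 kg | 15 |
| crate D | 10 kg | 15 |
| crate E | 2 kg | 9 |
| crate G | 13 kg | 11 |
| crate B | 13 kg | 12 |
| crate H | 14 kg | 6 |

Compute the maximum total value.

Treat it as a binary knapsack problem.
Allowing fractional choices, the relaxed optimum would be about 47.3, but items are indivisible.
crate C + crate D + crate E: weight 4 + 10 + 2 = 16 ≤ 25, value 15 + 15 + 9 = 39.
crate C + crate E + crate B: weight 4 + 2 + 13 = 19 ≤ 25, value 15 + 9 + 12 = 36.
Best is crate C, crate D, and crate E with total value 39.

39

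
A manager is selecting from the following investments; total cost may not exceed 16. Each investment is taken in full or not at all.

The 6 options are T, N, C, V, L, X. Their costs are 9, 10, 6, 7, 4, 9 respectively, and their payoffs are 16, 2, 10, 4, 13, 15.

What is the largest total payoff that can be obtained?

Allowing fractional choices, the relaxed optimum would be about 34.0, but investments are indivisible.
T + L: cost 9 + 4 = 13 ≤ 16, payoff 16 + 13 = 29.
L + X: cost 4 + 9 = 13 ≤ 16, payoff 13 + 15 = 28.
T + C: cost 9 + 6 = 15 ≤ 16, payoff 16 + 10 = 26.
Best is T and L with total payoff 29.

29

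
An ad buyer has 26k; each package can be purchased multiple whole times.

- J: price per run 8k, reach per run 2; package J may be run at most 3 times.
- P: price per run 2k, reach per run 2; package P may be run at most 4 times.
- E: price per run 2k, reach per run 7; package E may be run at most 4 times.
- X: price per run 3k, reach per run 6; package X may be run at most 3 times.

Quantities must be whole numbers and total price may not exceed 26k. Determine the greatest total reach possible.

54

3×P, 4×E, and 3×X: price 23 ≤ 26, reach 3·2 + 4·7 + 3·6 = 52.
4×P, 4×E, and 3×X: price 25 ≤ 26, reach 4·2 + 4·7 + 3·6 = 54.
Best is 54.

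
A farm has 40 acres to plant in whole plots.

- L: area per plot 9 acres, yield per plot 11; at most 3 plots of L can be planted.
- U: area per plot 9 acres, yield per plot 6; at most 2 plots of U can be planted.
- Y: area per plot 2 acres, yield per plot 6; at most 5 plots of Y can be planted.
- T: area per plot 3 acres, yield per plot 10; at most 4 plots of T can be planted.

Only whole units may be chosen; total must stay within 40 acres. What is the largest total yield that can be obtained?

92

2×L, 5×Y, and 4×T: area 40 ≤ 40, yield 2·11 + 5·6 + 4·10 = 92.
1×L, 1×U, 5×Y, and 4×T: area 40 ≤ 40, yield 1·11 + 1·6 + 5·6 + 4·10 = 87.
Best is 92.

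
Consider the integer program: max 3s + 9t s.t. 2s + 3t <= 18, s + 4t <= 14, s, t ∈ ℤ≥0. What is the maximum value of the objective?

(s,t)=(6,2) is feasible, giving 36.
(s,t)=(5,2) is feasible, giving 33.
Maximum is 36 at (s,t)=(6,2).

36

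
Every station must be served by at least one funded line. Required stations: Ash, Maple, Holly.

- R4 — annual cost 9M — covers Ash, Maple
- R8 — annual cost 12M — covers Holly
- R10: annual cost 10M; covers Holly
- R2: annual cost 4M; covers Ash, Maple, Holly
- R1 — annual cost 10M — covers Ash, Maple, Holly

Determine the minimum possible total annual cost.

4

R2 alone covers Ash, Maple, Holly — every station.
Total annual cost: 4.
No cover costs less than 4.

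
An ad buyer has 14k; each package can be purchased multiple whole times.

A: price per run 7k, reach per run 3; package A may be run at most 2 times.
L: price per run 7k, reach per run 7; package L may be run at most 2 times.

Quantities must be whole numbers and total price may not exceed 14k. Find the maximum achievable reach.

14

Take 2×L: price 14 ≤ 14, reach 2·7 = 14.
L has the best ratio (7/7) and is taken to its limit of 2; remaining capacity is filled optimally with the others.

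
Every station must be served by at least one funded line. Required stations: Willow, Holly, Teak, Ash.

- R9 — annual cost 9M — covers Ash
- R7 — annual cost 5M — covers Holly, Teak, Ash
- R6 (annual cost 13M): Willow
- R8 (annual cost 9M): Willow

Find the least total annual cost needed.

Choose R7 and R8: together they cover Willow, Holly, Teak, Ash — every station.
Total annual cost: 5 + 9 = 14.
No cover costs less than 14.

14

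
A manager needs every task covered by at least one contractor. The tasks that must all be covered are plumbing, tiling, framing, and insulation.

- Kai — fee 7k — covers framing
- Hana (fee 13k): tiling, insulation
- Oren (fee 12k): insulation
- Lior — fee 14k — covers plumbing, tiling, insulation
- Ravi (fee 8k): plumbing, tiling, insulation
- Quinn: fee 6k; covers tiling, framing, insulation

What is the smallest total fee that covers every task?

14

Choose Ravi and Quinn: together they cover plumbing, tiling, framing, insulation — every task.
Total fee: 8 + 6 = 14.
No cover costs less than 14.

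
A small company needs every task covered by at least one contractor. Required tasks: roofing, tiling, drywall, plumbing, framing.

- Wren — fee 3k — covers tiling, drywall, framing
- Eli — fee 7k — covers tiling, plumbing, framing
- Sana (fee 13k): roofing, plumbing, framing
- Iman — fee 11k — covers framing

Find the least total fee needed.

16

Choose Wren and Sana: together they cover roofing, tiling, drywall, plumbing, framing — every task.
Total fee: 3 + 13 = 16.
No cover costs less than 16.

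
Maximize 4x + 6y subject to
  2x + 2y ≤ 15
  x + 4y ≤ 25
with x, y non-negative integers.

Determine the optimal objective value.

The continuous relaxation peaks at (1.67, 5.83) with value 41.67; rounding to a feasible lattice point costs some objective.
(x,y)=(1,6) is feasible, giving 40.
(x,y)=(2,5) is feasible, giving 38.
(x,y)=(0,6) is feasible, giving 36.
(x,y)=(1,5) is feasible, giving 34.
No feasible integer point exceeds 40.

40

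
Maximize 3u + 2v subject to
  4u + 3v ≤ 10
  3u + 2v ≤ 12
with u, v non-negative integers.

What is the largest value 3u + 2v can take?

7

Relaxing integrality, the LP optimum is 7.50 at (u,v) = (2.5, 0), which is not an integer point.
(u,v)=(1,2): 4·1+3·2=10≤10, 3·1+2·2=7≤12, objective 7.
(u,v)=(0,3): 4·0+3·3=9≤10, 3·0+2·3=6≤12, objective 6.
(u,v)=(2,0): 4·2+3·0=8≤10, 3·2+2·0=6≤12, objective 6.
Maximum is 7 at (u,v)=(1,2).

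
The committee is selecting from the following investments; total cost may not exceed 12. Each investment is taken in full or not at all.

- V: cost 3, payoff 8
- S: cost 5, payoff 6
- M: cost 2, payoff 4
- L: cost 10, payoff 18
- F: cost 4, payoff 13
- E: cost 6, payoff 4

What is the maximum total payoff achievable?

27

Treat it as a binary knapsack problem.
Take V, S, and F: cost 3 + 5 + 4 = 12 ≤ 12, payoff 8 + 6 + 13 = 27.
No other feasible combination does better.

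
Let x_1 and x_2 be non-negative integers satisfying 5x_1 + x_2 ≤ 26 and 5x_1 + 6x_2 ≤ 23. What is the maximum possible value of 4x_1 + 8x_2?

28

(x_1,x_2)=(1,3): 5·1+1·3=8≤26, 5·1+6·3=23≤23, objective 28.
(x_1,x_2)=(0,3): 5·0+1·3=3≤26, 5·0+6·3=18≤23, objective 24.
The best lattice point is (1,3), giving 28.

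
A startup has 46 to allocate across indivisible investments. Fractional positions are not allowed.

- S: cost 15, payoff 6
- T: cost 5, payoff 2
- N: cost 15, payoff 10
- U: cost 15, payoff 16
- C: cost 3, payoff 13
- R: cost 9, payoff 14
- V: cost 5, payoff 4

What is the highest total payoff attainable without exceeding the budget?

Treat it as a binary knapsack problem.
Take N, U, C, and R: cost 15 + 15 + 3 + 9 = 42 ≤ 46, payoff 10 + 16 + 13 + 14 = 53.
No other feasible combination does better.

53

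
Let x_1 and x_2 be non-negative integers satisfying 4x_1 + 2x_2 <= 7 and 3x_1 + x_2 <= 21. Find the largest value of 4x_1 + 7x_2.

Relaxing integrality, the LP optimum is 24.50 at (x_1,x_2) = (0, 3.5), which is not an integer point.
(x_1,x_2)=(0,3): 4·0+2·3=6≤7, 3·0+1·3=3≤21, objective 21.
(x_1,x_2)=(0,2): 4·0+2·2=4≤7, 3·0+1·2=2≤21, objective 14.
The best lattice point is (0,3), giving 21.

21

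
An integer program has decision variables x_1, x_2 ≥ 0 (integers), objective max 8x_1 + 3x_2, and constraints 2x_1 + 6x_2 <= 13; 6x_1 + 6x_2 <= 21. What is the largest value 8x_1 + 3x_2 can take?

24

Relaxing integrality, the LP optimum is 28.00 at (x_1,x_2) = (3.5, 0), which is not an integer point.
(x_1,x_2)=(3,0): 2·3+6·0=6≤13, 6·3+6·0=18≤21, objective 24.
(x_1,x_2)=(2,1): 2·2+6·1=10≤13, 6·2+6·1=18≤21, objective 19.
(x_1,x_2)=(2,0): 2·2+6·0=4≤13, 6·2+6·0=12≤21, objective 16.
Maximum is 24 at (x_1,x_2)=(3,0).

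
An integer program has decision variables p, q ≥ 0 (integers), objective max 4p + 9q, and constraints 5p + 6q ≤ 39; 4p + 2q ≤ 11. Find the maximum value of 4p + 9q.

45

(p,q)=(0,5): 5·0+6·5=30≤39, 4·0+2·5=10≤11, objective 45.
(p,q)=(0,4): 5·0+6·4=24≤39, 4·0+2·4=8≤11, objective 36.
Maximum is 45 at (p,q)=(0,5).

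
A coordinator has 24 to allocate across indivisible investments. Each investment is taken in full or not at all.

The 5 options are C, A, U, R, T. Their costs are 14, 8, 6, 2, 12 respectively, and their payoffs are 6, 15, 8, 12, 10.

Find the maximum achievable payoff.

Allowing fractional choices, the relaxed optimum would be about 41.7, but investments are indivisible.
C + A + R: cost 14 + 8 + 2 = 24 ≤ 24, payoff 6 + 15 + 12 = 33.
A + U + R: cost 8 + 6 + 2 = 16 ≤ 24, payoff 15 + 8 + 12 = 35.
A + R + T: cost 8 + 2 + 12 = 22 ≤ 24, payoff 15 + 12 + 10 = 37.
Best is A, R, and T with total payoff 37.

37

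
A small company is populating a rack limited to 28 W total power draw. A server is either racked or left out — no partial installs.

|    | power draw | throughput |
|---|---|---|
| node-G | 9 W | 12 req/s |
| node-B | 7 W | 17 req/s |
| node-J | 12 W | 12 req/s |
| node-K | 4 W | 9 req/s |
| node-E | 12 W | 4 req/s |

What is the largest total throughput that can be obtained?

41

Take node-G, node-B, and node-J: power draw 9 + 7 + 12 = 28 ≤ 28, throughput 12 + 17 + 12 = 41.
No other feasible combination does better.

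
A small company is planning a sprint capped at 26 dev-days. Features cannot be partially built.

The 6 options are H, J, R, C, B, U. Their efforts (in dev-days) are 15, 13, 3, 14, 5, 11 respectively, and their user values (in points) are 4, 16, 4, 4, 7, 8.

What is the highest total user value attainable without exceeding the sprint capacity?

Allowing fractional choices, the relaxed optimum would be about 30.6, but features are indivisible.
J + R + B: effort 13 + 3 + 5 = 21 ≤ 26, user value 16 + 4 + 7 = 27.
J + U: effort 13 + 11 = 24 ≤ 26, user value 16 + 8 = 24.
Best is J, R, and B with total user value 27.

27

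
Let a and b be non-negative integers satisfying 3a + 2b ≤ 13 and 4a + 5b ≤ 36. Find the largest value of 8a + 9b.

54

The continuous relaxation peaks at (0, 6.5) with value 58.50; rounding to a feasible lattice point costs some objective.
(a,b)=(0,6): 3·0+2·6=12≤13, 4·0+5·6=30≤36, objective 54.
(a,b)=(1,5): 3·1+2·5=13≤13, 4·1+5·5=29≤36, objective 53.
(a,b)=(0,5): 3·0+2·5=10≤13, 4·0+5·5=25≤36, objective 45.
Maximum is 54 at (a,b)=(0,6).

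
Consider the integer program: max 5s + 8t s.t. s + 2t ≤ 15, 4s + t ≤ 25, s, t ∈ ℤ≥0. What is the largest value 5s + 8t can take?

65

(s,t)=(5,5) is feasible, giving 65.
(s,t)=(4,5) is feasible, giving 60.
(s,t)=(5,4) is feasible, giving 57.
Maximum is 65 at (s,t)=(5,5).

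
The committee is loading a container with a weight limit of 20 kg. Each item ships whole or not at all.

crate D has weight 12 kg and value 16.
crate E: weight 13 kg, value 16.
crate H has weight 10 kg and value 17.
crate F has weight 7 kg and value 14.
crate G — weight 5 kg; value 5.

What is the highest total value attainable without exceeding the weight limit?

crate H + crate F: weight 10 + 7 = 17 ≤ 20, value 17 + 14 = 31.
crate D + crate F: weight 12 + 7 = 19 ≤ 20, value 16 + 14 = 30.
Best is crate H and crate F with total value 31.

31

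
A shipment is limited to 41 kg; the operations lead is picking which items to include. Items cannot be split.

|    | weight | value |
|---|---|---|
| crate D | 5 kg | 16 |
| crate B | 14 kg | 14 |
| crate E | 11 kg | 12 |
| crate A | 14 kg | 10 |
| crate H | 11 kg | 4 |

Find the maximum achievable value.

46

This is an integer program with binary decision variables.
Take crate D, crate B, crate E, and crate H: weight 5 + 14 + 11 + 11 = 41 ≤ 41, value 16 + 14 + 12 + 4 = 46.
No other feasible combination does better.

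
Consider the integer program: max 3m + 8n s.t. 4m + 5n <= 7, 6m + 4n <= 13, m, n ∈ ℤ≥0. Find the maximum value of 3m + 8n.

The continuous relaxation peaks at (0, 1.4) with value 11.20; rounding to a feasible lattice point costs some objective.
(m,n)=(0,1): 4·0+5·1=5≤7, 6·0+4·1=4≤13, objective 8.
(m,n)=(1,0): 4·1+5·0=4≤7, 6·1+4·0=6≤13, objective 3.
No feasible integer point exceeds 8.

8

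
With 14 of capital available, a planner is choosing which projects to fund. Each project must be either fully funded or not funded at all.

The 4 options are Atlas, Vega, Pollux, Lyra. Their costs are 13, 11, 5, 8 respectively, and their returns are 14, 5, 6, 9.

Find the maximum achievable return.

15

Pollux + Lyra: cost 5 + 8 = 13 ≤ 14, return 6 + 9 = 15.
Atlas: cost 13 ≤ 14, return 14.
Best is Pollux and Lyra with total return 15.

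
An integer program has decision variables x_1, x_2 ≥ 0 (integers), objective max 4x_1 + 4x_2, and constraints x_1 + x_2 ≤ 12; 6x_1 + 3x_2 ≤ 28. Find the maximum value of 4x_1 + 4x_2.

36

(x_1,x_2)=(0,9): 1·0+1·9=9≤12, 6·0+3·9=27≤28, objective 36.
(x_1,x_2)=(0,8): 1·0+1·8=8≤12, 6·0+3·8=24≤28, objective 32.
The best lattice point is (0,9), giving 36.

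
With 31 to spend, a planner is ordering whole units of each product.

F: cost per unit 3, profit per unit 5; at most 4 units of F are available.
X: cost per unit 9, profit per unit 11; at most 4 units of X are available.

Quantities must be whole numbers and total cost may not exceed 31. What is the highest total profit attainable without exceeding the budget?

42

Take 4×F and 2×X: cost 30 ≤ 31, profit 4·5 + 2·11 = 42.
F has the best ratio (5/3) and is taken to its limit of 4; remaining capacity is filled optimally with the others.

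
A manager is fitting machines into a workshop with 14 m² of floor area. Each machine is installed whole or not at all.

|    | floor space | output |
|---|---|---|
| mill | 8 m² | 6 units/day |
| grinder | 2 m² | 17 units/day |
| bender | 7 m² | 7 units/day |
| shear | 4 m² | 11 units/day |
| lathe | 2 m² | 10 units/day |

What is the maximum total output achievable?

38

Allowing fractional choices, the relaxed optimum would be about 44.0, but machines are indivisible.
grinder + bender + lathe: floor space 2 + 7 + 2 = 11 ≤ 14, output 17 + 7 + 10 = 34.
grinder + shear + lathe: floor space 2 + 4 + 2 = 8 ≤ 14, output 17 + 11 + 10 = 38.
grinder + bender + shear: floor space 2 + 7 + 4 = 13 ≤ 14, output 17 + 7 + 11 = 35.
Best is grinder, shear, and lathe with total output 38.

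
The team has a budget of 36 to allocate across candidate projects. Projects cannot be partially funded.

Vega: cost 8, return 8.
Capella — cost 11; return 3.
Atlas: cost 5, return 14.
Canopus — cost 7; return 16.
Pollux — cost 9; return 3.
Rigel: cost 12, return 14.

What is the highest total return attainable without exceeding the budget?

52

Treat it as a binary knapsack problem.
Atlas + Canopus + Pollux + Rigel: cost 5 + 7 + 9 + 12 = 33 ≤ 36, return 14 + 16 + 3 + 14 = 47.
Vega + Atlas + Canopus + Rigel: cost 8 + 5 + 7 + 12 = 32 ≤ 36, return 8 + 14 + 16 + 14 = 52.
Best is Vega, Atlas, Canopus, and Rigel with total return 52.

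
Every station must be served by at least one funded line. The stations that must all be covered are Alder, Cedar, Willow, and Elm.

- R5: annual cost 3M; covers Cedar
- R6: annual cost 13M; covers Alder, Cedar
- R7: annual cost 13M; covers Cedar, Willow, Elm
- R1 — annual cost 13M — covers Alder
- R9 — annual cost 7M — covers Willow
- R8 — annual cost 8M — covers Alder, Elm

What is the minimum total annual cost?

Choose R5, R9, and R8: together they cover Alder, Cedar, Willow, Elm — every station.
Total annual cost: 3 + 7 + 8 = 18.
No cover costs less than 18.

18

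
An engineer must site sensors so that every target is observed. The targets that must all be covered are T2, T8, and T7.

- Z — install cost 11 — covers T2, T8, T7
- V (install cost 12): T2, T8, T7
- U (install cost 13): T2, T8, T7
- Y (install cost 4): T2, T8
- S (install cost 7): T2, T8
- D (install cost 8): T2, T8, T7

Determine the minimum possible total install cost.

8

The greedy cost-per-new-target heuristic would pick Y and D for 12, but a cheaper cover exists.
D alone covers T2, T8, T7 — every target.
Total install cost: 8.
No cover costs less than 8.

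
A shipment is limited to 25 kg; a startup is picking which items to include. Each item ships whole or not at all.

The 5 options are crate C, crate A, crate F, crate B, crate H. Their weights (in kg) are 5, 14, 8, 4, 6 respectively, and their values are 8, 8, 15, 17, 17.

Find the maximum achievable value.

57

This is a 0-1 knapsack instance.
crate F + crate B + crate H: weight 8 + 4 + 6 = 18 ≤ 25, value 15 + 17 + 17 = 49.
crate C + crate F + crate B + crate H: weight 5 + 8 + 4 + 6 = 23 ≤ 25, value 8 + 15 + 17 + 17 = 57.
Best is crate C, crate F, crate B, and crate H with total value 57.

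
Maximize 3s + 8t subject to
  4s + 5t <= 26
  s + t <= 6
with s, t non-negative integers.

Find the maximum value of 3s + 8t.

The continuous relaxation peaks at (0, 5.2) with value 41.60; rounding to a feasible lattice point costs some objective.
(s,t)=(0,5): 4·0+5·5=25≤26, 1·0+1·5=5≤6, objective 40.
(s,t)=(1,4): 4·1+5·4=24≤26, 1·1+1·4=5≤6, objective 35.
The best lattice point is (0,5), giving 40.

40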